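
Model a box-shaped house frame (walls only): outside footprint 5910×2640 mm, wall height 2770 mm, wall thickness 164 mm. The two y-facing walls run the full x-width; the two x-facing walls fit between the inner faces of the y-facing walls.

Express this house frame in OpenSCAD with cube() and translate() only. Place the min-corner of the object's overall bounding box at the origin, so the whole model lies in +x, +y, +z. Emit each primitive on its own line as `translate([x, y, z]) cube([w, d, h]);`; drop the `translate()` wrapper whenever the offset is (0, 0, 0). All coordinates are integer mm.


cube([5910, 164, 2770]);
translate([0, 2476, 0]) cube([5910, 164, 2770]);
translate([0, 164, 0]) cube([164, 2312, 2770]);
translate([5746, 164, 0]) cube([164, 2312, 2770]);


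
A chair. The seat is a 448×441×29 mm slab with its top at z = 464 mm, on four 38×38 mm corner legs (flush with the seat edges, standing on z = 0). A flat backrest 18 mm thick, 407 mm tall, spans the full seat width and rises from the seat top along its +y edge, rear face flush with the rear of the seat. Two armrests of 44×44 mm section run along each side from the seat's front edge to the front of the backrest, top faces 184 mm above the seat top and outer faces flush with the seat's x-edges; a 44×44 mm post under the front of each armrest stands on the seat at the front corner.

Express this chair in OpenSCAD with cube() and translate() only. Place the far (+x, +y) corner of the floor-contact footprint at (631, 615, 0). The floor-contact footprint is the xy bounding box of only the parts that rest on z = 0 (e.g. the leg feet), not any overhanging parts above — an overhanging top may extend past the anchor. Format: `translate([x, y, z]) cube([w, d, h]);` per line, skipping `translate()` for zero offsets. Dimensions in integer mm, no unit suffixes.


translate([183, 174, 435]) cube([448, 441, 29]);
translate([183, 174, 0]) cube([38, 38, 435]);
translate([593, 174, 0]) cube([38, 38, 435]);
translate([183, 577, 0]) cube([38, 38, 435]);
translate([593, 577, 0]) cube([38, 38, 435]);
translate([183, 597, 464]) cube([448, 18, 407]);
translate([183, 174, 604]) cube([44, 423, 44]);
translate([587, 174, 604]) cube([44, 423, 44]);
translate([183, 174, 464]) cube([44, 44, 140]);
translate([587, 174, 464]) cube([44, 44, 140]);


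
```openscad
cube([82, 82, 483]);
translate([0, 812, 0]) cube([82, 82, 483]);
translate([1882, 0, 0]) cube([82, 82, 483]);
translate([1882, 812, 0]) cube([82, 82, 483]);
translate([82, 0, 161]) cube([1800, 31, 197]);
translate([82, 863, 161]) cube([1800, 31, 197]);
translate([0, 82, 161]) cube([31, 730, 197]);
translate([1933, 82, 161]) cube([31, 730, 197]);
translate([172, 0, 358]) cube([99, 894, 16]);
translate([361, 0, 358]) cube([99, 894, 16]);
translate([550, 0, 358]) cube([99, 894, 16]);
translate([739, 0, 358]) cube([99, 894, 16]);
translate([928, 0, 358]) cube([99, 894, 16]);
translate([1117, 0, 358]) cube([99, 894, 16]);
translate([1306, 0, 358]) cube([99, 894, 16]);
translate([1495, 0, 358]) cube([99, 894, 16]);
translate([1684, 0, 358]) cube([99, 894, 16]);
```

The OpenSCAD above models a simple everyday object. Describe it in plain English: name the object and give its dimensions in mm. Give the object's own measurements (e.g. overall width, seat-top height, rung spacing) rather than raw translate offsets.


A bed frame 1964 mm long (x) by 894 mm wide (y). Four 82×82 mm corner posts, 483 mm tall, at the corners of the footprint. Four rails of 31 mm thickness and 197 mm height run between adjacent posts with their undersides at z = 161 mm, their outer faces flush with the outside of the frame (the two x-running rails run between the posts' inner faces; the two y-running rails run between the posts' inner faces). 9 slats, each 99 mm wide (x) and 16 mm thick, lie across the top of the two x-running rails, running the full 894 mm width of the frame in y; along x they sit between the end posts with a 90 mm gap after the −x posts and between neighbouring slats, leaving 99 mm before the +x posts.


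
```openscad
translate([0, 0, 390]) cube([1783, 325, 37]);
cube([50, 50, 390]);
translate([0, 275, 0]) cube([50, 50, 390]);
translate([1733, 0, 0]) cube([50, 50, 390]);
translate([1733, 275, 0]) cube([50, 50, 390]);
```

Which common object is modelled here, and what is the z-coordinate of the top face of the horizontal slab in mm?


A bench. The seat-top height is 427 mm.

A long slab on four corner posts — a bench. The slab sits at z = 390 with thickness 37, so the top is 390 + 37 = 427 mm.


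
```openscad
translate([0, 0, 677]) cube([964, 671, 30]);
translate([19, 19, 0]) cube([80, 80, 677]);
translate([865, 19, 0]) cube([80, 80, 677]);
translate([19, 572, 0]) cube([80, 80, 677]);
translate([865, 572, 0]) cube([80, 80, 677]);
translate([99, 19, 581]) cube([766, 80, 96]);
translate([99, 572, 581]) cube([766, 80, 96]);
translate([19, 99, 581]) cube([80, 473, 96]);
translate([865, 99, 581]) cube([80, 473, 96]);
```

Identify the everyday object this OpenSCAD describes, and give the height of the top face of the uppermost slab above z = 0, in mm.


A table. The table height is 707 mm.

A 964×671×30 slab sits at z = 677 on four 80 mm square posts — a table. The top surface is at 677 + 30 = 707 mm.


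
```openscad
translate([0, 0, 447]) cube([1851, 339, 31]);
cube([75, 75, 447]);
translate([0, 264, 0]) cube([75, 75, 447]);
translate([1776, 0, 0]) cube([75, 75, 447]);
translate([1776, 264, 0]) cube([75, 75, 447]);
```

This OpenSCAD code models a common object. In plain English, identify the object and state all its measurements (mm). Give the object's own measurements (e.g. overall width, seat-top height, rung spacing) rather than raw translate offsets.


A long wooden bench with a 1851 mm (x) × 339 mm (y) seat, 31 mm thick, its top surface 478 mm above the floor. Four 75 mm square legs at the seat corners, flush with the edges, run from z = 0 to the seat underside.


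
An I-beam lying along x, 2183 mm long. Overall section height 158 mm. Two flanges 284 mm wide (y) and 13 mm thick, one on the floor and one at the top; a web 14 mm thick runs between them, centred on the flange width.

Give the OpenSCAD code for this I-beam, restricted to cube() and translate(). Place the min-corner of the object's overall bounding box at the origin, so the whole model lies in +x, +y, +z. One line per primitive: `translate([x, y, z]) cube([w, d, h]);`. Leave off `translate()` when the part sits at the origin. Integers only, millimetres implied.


cube([2183, 284, 13]);
translate([0, 135, 13]) cube([2183, 14, 132]);
translate([0, 0, 145]) cube([2183, 284, 13]);


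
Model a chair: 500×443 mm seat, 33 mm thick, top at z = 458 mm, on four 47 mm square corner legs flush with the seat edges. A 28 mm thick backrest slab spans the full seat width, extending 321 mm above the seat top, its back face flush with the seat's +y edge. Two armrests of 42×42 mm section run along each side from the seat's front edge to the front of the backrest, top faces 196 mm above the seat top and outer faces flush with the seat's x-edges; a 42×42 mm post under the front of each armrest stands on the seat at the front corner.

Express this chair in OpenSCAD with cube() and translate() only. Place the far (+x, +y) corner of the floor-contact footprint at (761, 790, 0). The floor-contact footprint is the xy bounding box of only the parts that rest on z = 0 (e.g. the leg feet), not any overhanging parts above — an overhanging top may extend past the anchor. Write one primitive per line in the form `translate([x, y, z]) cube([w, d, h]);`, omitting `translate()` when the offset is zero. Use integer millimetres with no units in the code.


translate([261, 347, 425]) cube([500, 443, 33]);
translate([261, 347, 0]) cube([47, 47, 425]);
translate([714, 347, 0]) cube([47, 47, 425]);
translate([261, 743, 0]) cube([47, 47, 425]);
translate([714, 743, 0]) cube([47, 47, 425]);
translate([261, 762, 458]) cube([500, 28, 321]);
translate([261, 347, 612]) cube([42, 415, 42]);
translate([719, 347, 612]) cube([42, 415, 42]);
translate([261, 347, 458]) cube([42, 42, 154]);
translate([719, 347, 458]) cube([42, 42, 154]);


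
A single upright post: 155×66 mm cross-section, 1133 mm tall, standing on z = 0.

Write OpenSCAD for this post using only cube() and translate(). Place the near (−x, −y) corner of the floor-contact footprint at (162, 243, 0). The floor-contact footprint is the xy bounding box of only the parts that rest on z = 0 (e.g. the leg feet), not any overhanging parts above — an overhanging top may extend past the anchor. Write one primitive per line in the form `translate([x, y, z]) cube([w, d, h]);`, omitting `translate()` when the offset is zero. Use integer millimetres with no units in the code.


translate([162, 243, 0]) cube([155, 66, 1133]);


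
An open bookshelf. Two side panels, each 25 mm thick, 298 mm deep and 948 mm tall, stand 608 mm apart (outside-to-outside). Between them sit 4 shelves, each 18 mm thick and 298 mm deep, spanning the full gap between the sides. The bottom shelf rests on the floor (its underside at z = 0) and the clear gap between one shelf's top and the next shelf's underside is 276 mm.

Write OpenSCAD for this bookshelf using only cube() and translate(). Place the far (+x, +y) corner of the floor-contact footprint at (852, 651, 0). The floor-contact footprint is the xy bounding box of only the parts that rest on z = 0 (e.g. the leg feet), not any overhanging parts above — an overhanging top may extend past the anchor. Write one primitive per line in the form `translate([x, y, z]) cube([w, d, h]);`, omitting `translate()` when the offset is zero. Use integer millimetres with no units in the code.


translate([244, 353, 0]) cube([25, 298, 948]);
translate([827, 353, 0]) cube([25, 298, 948]);
translate([269, 353, 0]) cube([558, 298, 18]);
translate([269, 353, 294]) cube([558, 298, 18]);
translate([269, 353, 588]) cube([558, 298, 18]);
translate([269, 353, 882]) cube([558, 298, 18]);


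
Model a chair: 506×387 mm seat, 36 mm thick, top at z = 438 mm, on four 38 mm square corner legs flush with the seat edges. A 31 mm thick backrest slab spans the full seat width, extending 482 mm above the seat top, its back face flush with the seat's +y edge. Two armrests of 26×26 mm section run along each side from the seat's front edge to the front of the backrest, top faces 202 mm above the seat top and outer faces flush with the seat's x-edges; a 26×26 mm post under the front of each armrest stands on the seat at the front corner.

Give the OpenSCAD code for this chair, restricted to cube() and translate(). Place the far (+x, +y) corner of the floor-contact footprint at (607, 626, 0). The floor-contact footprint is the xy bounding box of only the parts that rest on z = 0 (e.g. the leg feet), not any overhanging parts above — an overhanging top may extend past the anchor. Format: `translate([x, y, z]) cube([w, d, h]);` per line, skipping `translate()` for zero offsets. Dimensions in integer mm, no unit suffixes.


translate([101, 239, 402]) cube([506, 387, 36]);
translate([101, 239, 0]) cube([38, 38, 402]);
translate([569, 239, 0]) cube([38, 38, 402]);
translate([101, 588, 0]) cube([38, 38, 402]);
translate([569, 588, 0]) cube([38, 38, 402]);
translate([101, 595, 438]) cube([506, 31, 482]);
translate([101, 239, 614]) cube([26, 356, 26]);
translate([581, 239, 614]) cube([26, 356, 26]);
translate([101, 239, 438]) cube([26, 26, 176]);
translate([581, 239, 438]) cube([26, 26, 176]);


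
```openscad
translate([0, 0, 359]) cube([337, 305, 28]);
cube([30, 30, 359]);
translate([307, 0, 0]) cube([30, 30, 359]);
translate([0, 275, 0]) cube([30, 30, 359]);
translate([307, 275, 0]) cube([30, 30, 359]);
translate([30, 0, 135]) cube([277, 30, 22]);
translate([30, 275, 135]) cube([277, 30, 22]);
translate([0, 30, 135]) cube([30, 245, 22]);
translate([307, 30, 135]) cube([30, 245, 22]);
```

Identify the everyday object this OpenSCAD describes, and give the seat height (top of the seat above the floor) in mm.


A stool. The seat height is 387 mm.

A 337×305×28 slab at z = 359 on four corner posts — a stool. The seat top is 359 + 28 = 387 mm.


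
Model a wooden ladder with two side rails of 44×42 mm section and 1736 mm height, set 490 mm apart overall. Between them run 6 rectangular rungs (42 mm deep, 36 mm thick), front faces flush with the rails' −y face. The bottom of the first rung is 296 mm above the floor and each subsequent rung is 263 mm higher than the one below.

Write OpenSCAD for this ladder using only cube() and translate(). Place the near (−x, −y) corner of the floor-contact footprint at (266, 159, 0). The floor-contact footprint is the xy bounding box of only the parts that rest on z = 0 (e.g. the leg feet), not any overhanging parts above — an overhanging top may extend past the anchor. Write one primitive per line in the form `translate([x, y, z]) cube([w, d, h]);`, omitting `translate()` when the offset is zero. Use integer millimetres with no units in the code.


// rung span = 490 - 2*44 = 402
// rung[k] z = 296 + k*263
translate([266, 159, 0]) cube([44, 42, 1736]);
translate([712, 159, 0]) cube([44, 42, 1736]);
translate([310, 159, 296]) cube([402, 42, 36]);
translate([310, 159, 559]) cube([402, 42, 36]);
translate([310, 159, 822]) cube([402, 42, 36]);
translate([310, 159, 1085]) cube([402, 42, 36]);
translate([310, 159, 1348]) cube([402, 42, 36]);
translate([310, 159, 1611]) cube([402, 42, 36]);


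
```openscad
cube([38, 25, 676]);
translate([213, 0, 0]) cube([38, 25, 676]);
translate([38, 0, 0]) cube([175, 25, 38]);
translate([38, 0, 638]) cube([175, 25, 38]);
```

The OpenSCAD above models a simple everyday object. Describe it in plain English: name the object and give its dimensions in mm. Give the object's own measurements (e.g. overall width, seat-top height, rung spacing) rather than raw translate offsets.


A rectangular picture frame lying in the x–z plane (depth along y). The opening is 175 mm wide (x) by 600 mm tall (z), surrounded by a border 38 mm wide on all four sides. The frame is 25 mm deep and is made of two full-height vertical stiles with two horizontal rails fitted between them.


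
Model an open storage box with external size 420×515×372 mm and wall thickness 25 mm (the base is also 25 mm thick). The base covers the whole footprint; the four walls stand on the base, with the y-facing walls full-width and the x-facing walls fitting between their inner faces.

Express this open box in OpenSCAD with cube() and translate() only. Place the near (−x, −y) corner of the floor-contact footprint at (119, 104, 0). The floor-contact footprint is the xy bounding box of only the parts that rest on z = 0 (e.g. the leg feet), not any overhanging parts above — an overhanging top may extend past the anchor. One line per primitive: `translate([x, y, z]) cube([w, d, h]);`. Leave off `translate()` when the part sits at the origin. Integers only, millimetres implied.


translate([119, 104, 0]) cube([420, 515, 25]);
translate([119, 104, 25]) cube([420, 25, 347]);
translate([119, 594, 25]) cube([420, 25, 347]);
translate([119, 129, 25]) cube([25, 465, 347]);
translate([514, 129, 25]) cube([25, 465, 347]);


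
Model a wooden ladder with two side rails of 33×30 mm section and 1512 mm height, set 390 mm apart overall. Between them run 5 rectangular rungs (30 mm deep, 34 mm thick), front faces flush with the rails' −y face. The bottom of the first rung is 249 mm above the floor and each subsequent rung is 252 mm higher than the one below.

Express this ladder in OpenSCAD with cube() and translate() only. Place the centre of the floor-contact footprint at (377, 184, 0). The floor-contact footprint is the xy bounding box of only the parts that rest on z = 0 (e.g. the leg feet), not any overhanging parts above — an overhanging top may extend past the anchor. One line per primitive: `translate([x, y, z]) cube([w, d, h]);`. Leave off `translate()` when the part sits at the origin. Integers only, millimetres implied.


translate([182, 169, 0]) cube([33, 30, 1512]);
translate([539, 169, 0]) cube([33, 30, 1512]);
translate([215, 169, 249]) cube([324, 30, 34]);
translate([215, 169, 501]) cube([324, 30, 34]);
translate([215, 169, 753]) cube([324, 30, 34]);
translate([215, 169, 1005]) cube([324, 30, 34]);
translate([215, 169, 1257]) cube([324, 30, 34]);


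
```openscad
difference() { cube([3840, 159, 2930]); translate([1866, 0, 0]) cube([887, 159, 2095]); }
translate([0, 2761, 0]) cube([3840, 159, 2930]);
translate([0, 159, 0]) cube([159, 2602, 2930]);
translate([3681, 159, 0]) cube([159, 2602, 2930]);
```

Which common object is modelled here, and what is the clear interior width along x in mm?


A single room. The interior width is 3522 mm.

Four walls enclosing a rectangle with a door in the front wall — a room. Outside width 3840 minus two 159 mm walls gives 3522 mm.


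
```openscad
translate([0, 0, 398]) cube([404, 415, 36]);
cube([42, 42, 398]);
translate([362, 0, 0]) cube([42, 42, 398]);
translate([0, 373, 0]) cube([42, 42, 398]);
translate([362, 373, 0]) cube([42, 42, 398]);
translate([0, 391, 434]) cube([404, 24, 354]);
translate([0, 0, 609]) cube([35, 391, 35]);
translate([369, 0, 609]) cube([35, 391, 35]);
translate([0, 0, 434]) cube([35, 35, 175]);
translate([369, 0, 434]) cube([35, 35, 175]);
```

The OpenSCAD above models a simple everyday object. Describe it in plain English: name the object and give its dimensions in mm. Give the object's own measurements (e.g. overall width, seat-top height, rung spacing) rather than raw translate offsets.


A chair. The seat is a 404×415×36 mm slab with its top at z = 434 mm, on four 42×42 mm corner legs (flush with the seat edges, standing on z = 0). A flat backrest 24 mm thick, 354 mm tall, spans the full seat width and rises from the seat top along its +y edge, rear face flush with the rear of the seat. Two armrests of 35×35 mm section run along each side from the seat's front edge to the front of the backrest, top faces 210 mm above the seat top and outer faces flush with the seat's x-edges; a 35×35 mm post under the front of each armrest stands on the seat at the front corner.


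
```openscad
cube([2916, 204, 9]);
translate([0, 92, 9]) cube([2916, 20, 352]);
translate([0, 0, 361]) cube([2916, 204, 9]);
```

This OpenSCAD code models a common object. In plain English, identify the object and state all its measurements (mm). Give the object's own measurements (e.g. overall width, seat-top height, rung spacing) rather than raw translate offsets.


An I-beam lying along x, 2916 mm long. Overall section height 370 mm. Two flanges 204 mm wide (y) and 9 mm thick, one on the floor and one at the top; a web 20 mm thick runs between them, centred on the flange width.


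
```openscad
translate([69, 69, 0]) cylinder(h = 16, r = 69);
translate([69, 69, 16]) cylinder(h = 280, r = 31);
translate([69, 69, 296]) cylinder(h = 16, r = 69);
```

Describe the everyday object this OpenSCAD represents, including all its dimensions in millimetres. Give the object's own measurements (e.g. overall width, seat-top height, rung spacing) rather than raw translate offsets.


A spool: two coaxial disc flanges of radius 69 mm and thickness 16 mm, joined by a core cylinder of radius 31 mm and height 280 mm. The lower flange rests on z = 0 and the three cylinders share a vertical axis.


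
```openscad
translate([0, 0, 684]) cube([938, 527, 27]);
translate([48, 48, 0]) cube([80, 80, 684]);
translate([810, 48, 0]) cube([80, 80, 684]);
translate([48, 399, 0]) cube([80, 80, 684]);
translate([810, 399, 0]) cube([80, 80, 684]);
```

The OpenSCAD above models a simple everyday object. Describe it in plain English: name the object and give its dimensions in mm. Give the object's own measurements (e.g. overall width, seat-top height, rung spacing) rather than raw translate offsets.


A rectangular dining table. The top is 938×527×27 mm with its upper surface at z = 711 mm. It stands on four 80×80 mm square legs, each inset 48 mm from the nearest pair of top edges, running from the floor to the underside of the top.


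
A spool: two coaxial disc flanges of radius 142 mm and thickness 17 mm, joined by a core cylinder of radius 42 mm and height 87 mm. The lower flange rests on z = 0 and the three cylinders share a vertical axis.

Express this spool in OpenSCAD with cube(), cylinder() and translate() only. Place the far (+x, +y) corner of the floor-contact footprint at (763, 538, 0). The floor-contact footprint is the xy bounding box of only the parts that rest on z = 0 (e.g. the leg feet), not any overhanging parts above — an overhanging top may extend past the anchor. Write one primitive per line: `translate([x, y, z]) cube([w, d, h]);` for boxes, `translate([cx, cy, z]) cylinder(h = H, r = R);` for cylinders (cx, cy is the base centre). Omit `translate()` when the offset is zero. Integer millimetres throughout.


translate([621, 396, 0]) cylinder(h = 17, r = 142);
translate([621, 396, 17]) cylinder(h = 87, r = 42);
translate([621, 396, 104]) cylinder(h = 17, r = 142);


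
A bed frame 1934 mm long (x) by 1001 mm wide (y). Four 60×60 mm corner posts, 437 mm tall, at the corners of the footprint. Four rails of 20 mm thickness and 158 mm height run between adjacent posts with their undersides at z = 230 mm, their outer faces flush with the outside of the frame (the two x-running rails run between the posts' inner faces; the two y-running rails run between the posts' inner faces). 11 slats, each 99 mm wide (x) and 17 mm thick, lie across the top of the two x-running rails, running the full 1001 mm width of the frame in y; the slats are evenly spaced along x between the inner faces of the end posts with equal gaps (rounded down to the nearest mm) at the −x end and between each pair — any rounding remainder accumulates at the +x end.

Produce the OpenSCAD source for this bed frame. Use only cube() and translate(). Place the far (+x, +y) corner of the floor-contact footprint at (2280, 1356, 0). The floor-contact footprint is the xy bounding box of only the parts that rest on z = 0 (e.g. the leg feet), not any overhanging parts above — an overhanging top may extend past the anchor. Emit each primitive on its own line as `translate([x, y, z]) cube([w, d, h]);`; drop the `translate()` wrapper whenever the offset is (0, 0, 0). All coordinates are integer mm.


translate([346, 355, 0]) cube([60, 60, 437]);
translate([346, 1296, 0]) cube([60, 60, 437]);
translate([2220, 355, 0]) cube([60, 60, 437]);
translate([2220, 1296, 0]) cube([60, 60, 437]);
translate([406, 355, 230]) cube([1814, 20, 158]);
translate([406, 1336, 230]) cube([1814, 20, 158]);
translate([346, 415, 230]) cube([20, 881, 158]);
translate([2260, 415, 230]) cube([20, 881, 158]);
translate([466, 355, 388]) cube([99, 1001, 17]);
translate([625, 355, 388]) cube([99, 1001, 17]);
translate([784, 355, 388]) cube([99, 1001, 17]);
translate([943, 355, 388]) cube([99, 1001, 17]);
translate([1102, 355, 388]) cube([99, 1001, 17]);
translate([1261, 355, 388]) cube([99, 1001, 17]);
translate([1420, 355, 388]) cube([99, 1001, 17]);
translate([1579, 355, 388]) cube([99, 1001, 17]);
translate([1738, 355, 388]) cube([99, 1001, 17]);
translate([1897, 355, 388]) cube([99, 1001, 17]);
translate([2056, 355, 388]) cube([99, 1001, 17]);


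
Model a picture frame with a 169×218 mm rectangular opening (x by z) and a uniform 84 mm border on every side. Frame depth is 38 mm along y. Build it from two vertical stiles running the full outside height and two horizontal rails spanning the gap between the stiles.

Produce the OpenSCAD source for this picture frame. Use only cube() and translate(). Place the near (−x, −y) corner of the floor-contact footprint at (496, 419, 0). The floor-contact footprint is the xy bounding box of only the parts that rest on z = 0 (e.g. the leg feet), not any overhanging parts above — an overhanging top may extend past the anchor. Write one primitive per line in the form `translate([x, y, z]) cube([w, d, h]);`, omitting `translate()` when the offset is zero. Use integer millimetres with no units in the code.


translate([496, 419, 0]) cube([84, 38, 386]);
translate([749, 419, 0]) cube([84, 38, 386]);
translate([580, 419, 0]) cube([169, 38, 84]);
translate([580, 419, 302]) cube([169, 38, 84]);


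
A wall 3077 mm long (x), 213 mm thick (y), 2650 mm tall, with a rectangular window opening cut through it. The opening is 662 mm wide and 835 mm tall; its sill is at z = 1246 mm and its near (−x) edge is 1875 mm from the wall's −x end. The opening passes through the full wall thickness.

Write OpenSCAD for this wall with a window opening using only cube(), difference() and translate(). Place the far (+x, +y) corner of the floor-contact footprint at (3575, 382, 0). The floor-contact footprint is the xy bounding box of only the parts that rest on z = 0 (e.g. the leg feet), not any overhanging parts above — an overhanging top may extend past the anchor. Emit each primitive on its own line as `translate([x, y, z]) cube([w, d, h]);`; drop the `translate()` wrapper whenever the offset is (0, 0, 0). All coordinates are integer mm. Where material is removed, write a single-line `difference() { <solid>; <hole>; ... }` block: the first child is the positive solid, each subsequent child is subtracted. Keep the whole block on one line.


difference() { translate([498, 169, 0]) cube([3077, 213, 2650]); translate([2373, 169, 1246]) cube([662, 213, 835]); }


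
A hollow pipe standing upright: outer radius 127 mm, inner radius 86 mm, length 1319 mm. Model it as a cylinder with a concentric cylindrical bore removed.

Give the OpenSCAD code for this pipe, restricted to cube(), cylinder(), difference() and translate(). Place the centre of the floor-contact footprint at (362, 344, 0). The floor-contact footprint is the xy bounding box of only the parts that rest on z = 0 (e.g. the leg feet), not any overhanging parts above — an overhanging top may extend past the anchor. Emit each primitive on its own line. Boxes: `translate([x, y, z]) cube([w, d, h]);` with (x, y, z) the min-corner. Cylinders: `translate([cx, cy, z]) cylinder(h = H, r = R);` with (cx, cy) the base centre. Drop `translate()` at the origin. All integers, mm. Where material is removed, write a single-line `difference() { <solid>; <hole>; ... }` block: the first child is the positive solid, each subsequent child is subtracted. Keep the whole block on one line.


difference() { translate([362, 344, 0]) cylinder(h = 1319, r = 127); translate([362, 344, 0]) cylinder(h = 1319, r = 86); }


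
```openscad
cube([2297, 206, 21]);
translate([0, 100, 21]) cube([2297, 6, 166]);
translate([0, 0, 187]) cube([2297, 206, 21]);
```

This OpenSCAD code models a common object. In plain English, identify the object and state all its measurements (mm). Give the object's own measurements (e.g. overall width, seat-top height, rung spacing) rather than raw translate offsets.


An I-beam lying along x, 2297 mm long. Overall section height 208 mm. Two flanges 206 mm wide (y) and 21 mm thick, one on the floor and one at the top; a web 6 mm thick runs between them, centred on the flange width.


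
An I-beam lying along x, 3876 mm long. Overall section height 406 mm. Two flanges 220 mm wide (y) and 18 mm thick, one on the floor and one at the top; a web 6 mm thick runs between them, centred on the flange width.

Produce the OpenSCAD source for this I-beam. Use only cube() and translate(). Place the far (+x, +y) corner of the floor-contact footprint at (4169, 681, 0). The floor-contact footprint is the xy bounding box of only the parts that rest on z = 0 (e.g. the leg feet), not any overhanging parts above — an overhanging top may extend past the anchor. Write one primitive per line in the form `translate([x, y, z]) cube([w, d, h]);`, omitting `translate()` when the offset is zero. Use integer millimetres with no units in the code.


translate([293, 461, 0]) cube([3876, 220, 18]);
translate([293, 568, 18]) cube([3876, 6, 370]);
translate([293, 461, 388]) cube([3876, 220, 18]);


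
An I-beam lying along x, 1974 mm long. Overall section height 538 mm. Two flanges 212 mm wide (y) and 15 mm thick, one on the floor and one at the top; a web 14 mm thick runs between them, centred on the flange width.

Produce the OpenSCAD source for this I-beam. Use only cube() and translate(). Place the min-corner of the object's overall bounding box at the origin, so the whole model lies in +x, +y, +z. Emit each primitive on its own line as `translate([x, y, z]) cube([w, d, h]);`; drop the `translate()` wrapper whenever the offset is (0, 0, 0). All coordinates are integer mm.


cube([1974, 212, 15]);
translate([0, 99, 15]) cube([1974, 14, 508]);
translate([0, 0, 523]) cube([1974, 212, 15]);


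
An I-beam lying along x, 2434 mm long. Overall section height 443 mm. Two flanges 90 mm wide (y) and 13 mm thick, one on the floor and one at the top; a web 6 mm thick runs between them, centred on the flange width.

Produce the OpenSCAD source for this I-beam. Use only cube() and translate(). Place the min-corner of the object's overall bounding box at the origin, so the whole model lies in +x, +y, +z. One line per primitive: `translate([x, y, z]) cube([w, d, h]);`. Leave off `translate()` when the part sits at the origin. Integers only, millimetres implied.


cube([2434, 90, 13]);
translate([0, 42, 13]) cube([2434, 6, 417]);
translate([0, 0, 430]) cube([2434, 90, 13]);


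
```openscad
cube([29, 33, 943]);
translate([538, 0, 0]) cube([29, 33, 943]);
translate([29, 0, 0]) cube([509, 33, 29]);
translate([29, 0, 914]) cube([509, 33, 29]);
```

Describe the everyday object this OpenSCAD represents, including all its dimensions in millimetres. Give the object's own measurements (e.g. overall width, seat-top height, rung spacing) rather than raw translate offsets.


A rectangular picture frame lying in the x–z plane (depth along y). The opening is 509 mm wide (x) by 885 mm tall (z), surrounded by a border 29 mm wide on all four sides. The frame is 33 mm deep and is made of two full-height vertical stiles with two horizontal rails fitted between them.


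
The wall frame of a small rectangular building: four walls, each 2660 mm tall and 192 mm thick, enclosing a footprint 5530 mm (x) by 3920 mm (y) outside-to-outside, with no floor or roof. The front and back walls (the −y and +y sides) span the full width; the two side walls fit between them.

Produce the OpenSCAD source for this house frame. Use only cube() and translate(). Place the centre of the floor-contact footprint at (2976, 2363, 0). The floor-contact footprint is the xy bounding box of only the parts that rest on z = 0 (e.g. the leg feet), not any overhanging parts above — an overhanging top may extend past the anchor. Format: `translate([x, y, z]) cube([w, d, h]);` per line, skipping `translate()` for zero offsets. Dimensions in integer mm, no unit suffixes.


translate([211, 403, 0]) cube([5530, 192, 2660]);
translate([211, 4131, 0]) cube([5530, 192, 2660]);
translate([211, 595, 0]) cube([192, 3536, 2660]);
translate([5549, 595, 0]) cube([192, 3536, 2660]);


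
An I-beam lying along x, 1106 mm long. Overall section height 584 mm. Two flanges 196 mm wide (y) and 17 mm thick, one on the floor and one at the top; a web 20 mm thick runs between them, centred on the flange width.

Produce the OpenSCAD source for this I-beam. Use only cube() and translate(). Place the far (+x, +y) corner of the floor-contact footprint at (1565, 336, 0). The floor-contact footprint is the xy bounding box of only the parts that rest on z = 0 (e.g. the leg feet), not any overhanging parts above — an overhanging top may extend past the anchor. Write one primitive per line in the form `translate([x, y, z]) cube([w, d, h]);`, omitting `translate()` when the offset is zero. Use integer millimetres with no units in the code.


translate([459, 140, 0]) cube([1106, 196, 17]);
translate([459, 228, 17]) cube([1106, 20, 550]);
translate([459, 140, 567]) cube([1106, 196, 17]);


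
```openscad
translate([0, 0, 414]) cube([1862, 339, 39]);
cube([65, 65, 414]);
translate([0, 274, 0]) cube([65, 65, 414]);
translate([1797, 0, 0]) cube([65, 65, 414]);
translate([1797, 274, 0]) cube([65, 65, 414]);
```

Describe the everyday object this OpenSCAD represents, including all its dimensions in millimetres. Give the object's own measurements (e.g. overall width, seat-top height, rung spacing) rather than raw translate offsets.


A bench: a 1862×339 mm seat slab, 39 mm thick, top at z = 453 mm, on four 65×65 mm square legs flush with the seat corners and standing on z = 0.


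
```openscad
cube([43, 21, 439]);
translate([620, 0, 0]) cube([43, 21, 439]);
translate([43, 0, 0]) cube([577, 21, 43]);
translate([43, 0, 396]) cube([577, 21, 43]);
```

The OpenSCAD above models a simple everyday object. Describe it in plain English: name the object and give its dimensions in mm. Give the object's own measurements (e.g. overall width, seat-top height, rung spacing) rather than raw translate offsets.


A rectangular picture frame lying in the x–z plane (depth along y). The opening is 577 mm wide (x) by 353 mm tall (z), surrounded by a border 43 mm wide on all four sides. The frame is 21 mm deep and is made of two full-height vertical stiles with two horizontal rails fitted between them.


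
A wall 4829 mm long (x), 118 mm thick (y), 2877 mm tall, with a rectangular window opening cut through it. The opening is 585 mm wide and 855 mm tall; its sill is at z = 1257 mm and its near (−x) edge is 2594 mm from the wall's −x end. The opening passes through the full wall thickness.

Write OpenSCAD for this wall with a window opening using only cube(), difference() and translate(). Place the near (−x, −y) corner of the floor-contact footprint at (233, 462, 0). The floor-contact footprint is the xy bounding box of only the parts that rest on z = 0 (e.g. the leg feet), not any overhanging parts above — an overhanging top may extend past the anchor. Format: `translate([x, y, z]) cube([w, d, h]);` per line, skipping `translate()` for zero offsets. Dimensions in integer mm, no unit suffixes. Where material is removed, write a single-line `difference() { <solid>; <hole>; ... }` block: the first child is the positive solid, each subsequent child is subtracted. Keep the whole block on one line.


difference() { translate([233, 462, 0]) cube([4829, 118, 2877]); translate([2827, 462, 1257]) cube([585, 118, 855]); }


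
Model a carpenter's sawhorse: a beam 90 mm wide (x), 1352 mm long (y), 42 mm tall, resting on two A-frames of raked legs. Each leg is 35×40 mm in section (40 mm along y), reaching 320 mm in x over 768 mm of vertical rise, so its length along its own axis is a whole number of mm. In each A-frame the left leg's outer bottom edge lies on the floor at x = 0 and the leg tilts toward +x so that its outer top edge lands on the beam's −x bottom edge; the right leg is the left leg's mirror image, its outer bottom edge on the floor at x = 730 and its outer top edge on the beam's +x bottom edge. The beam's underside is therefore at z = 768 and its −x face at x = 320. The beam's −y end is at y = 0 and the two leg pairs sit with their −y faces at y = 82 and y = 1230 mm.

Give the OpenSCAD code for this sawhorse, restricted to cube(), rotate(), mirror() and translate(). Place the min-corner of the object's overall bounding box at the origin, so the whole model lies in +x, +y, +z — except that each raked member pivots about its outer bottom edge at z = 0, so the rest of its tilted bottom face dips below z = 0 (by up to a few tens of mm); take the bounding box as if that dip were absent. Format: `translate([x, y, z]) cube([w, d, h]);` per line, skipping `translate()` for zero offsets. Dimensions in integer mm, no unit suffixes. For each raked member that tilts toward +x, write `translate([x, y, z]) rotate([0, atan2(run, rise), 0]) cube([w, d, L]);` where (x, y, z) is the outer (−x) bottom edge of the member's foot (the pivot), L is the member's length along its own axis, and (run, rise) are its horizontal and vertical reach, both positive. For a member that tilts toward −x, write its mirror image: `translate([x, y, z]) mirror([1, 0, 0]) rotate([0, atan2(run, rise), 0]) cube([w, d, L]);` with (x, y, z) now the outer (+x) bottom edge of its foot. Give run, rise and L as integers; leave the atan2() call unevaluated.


translate([320, 0, 768]) cube([90, 1352, 42]);
translate([0, 82, 0]) rotate([0, atan2(320, 768), 0]) cube([35, 40, 832]);
translate([730, 82, 0]) mirror([1, 0, 0]) rotate([0, atan2(320, 768), 0]) cube([35, 40, 832]);
translate([0, 1230, 0]) rotate([0, atan2(320, 768), 0]) cube([35, 40, 832]);
translate([730, 1230, 0]) mirror([1, 0, 0]) rotate([0, atan2(320, 768), 0]) cube([35, 40, 832]);


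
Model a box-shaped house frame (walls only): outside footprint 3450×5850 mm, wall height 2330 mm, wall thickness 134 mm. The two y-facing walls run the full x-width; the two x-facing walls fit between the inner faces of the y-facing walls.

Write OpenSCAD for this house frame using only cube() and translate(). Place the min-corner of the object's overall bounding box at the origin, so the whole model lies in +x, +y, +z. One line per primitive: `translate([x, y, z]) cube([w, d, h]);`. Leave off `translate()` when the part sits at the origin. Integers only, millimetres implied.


cube([3450, 134, 2330]);
translate([0, 5716, 0]) cube([3450, 134, 2330]);
translate([0, 134, 0]) cube([134, 5582, 2330]);
translate([3316, 134, 0]) cube([134, 5582, 2330]);


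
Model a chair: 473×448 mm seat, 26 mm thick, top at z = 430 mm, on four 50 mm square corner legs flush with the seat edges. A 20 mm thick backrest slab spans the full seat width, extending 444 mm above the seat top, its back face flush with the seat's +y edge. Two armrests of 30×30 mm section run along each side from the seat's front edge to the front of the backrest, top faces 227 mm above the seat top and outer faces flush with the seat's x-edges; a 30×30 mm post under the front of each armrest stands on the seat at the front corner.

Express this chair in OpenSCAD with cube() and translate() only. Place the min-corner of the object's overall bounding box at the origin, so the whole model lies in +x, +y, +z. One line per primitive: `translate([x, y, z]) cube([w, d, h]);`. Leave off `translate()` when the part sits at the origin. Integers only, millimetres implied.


translate([0, 0, 404]) cube([473, 448, 26]);
cube([50, 50, 404]);
translate([423, 0, 0]) cube([50, 50, 404]);
translate([0, 398, 0]) cube([50, 50, 404]);
translate([423, 398, 0]) cube([50, 50, 404]);
translate([0, 428, 430]) cube([473, 20, 444]);
translate([0, 0, 627]) cube([30, 428, 30]);
translate([443, 0, 627]) cube([30, 428, 30]);
translate([0, 0, 430]) cube([30, 30, 197]);
translate([443, 0, 430]) cube([30, 30, 197]);


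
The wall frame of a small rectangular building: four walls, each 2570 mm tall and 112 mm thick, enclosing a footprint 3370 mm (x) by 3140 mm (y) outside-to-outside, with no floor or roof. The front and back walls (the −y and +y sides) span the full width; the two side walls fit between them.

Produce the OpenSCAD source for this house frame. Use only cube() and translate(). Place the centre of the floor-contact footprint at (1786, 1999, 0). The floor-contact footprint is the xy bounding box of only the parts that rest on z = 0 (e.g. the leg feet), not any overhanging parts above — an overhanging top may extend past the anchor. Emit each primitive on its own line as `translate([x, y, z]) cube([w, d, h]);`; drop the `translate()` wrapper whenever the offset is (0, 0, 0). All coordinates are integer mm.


translate([101, 429, 0]) cube([3370, 112, 2570]);
translate([101, 3457, 0]) cube([3370, 112, 2570]);
translate([101, 541, 0]) cube([112, 2916, 2570]);
translate([3359, 541, 0]) cube([112, 2916, 2570]);


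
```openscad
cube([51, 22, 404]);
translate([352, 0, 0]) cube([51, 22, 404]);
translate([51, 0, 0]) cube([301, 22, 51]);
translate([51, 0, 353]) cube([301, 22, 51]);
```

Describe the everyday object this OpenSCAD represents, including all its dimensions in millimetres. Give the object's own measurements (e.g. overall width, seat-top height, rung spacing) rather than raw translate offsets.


A rectangular picture frame lying in the x–z plane (depth along y). The opening is 301 mm wide (x) by 302 mm tall (z), surrounded by a border 51 mm wide on all four sides. The frame is 22 mm deep and is made of two full-height vertical stiles with two horizontal rails fitted between them.
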